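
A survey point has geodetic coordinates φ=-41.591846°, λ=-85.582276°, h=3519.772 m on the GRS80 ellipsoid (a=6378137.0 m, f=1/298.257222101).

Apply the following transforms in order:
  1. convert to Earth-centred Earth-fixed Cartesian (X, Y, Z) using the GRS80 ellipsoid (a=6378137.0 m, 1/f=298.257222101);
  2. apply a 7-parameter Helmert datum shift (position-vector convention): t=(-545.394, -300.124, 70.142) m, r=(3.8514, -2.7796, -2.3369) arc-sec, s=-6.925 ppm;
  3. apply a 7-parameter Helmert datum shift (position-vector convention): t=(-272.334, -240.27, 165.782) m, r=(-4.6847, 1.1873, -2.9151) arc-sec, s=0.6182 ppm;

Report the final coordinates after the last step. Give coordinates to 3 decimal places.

start: φ=-41.591846°, λ=-85.582276°, h=3519.772 m
→ ECEF (a=6378137.000, f=1/298.257222101): X=368179.3019, Y=-4765644.0346, Z=-4214143.2999
→ Helmert 7p (PV): X=367634.1547, Y=-4765836.6414, Z=-4214127.9975
→ Helmert 7p (PV): X=367270.4359, Y=-4766180.7650, Z=-4213858.6948

X=367270.436 m, Y=-4766180.765 m, Z=-4213858.695 m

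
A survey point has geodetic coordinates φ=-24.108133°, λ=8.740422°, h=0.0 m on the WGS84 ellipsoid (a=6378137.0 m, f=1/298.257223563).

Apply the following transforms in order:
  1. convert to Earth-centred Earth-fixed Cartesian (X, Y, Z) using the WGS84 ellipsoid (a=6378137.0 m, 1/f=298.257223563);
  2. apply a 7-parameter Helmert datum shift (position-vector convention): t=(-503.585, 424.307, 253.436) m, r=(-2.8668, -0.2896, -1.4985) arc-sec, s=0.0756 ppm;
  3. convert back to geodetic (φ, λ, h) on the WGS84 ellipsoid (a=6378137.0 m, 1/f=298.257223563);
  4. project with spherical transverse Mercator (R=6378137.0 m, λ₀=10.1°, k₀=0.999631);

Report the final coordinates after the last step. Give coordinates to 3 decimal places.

E=-137687.382 m, N=-2683330.130 m

start: φ=-24.108133°, λ=8.740422°, h=0.000 m
→ ECEF (a=6378137.000, f=1/298.257223563): X=5757418.6630, Y=885166.2585, Z=-2589220.0814
→ Helmert 7p (PV): X=5756925.5792, Y=885512.8185, Z=-2588971.0602
→ geod (Bowring, a=6378137.000): φ=-24.10768378°, λ=8.74452851°, h=-498.4805 m
→ tm (R=6378137.0, λ₀=10.1°): E=-137687.3822, N=-2683330.1301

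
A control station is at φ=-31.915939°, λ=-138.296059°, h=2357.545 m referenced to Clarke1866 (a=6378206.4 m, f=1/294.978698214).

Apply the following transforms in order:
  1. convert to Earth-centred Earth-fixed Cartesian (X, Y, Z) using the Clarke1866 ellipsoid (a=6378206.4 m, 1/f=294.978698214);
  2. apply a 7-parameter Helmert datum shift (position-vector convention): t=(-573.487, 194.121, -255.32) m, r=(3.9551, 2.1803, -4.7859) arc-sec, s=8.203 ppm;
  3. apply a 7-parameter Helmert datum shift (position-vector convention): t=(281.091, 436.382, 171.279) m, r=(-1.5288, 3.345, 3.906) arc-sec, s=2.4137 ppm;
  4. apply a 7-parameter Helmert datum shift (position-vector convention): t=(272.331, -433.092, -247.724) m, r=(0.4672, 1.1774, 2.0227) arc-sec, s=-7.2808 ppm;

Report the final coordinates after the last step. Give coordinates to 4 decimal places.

X=-4047481.0105 m, Y=-3606354.2612 m, Z=-3353852.0198 m

start: φ=-31.915939°, λ=-138.296059°, h=2357.545 m
→ ECEF (a=6378206.400, f=1/294.978698214): X=-4047358.4316, Y=-3606564.2384, Z=-3353590.0087
→ Helmert 7p (PV): X=-4048084.2508, Y=-3606241.4865, Z=-3353899.2116
→ Helmert 7p (PV): X=-4047799.0302, Y=-3605915.3255, Z=-3353643.6510
→ Helmert 7p (PV): X=-4047481.0105, Y=-3606354.2612, Z=-3353852.0198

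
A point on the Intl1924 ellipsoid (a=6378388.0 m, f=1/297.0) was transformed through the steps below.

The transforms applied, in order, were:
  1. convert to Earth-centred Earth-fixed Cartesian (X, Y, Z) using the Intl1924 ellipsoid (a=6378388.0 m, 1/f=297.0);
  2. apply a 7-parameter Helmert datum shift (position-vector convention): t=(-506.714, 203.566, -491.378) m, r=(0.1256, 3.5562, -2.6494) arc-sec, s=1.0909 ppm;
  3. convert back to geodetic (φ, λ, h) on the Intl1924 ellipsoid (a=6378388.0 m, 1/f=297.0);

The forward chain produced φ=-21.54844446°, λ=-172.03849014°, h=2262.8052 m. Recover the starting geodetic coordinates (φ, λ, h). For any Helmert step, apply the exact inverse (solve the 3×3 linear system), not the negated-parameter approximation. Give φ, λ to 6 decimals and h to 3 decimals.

start: φ=-21.548444°, λ=-172.038490°, h=2262.805 m
→ ECEF (a=6378388.000, f=1/297.0): X=-5880153.7501, Y=-822373.9056, Z=-2328841.6949
→ Helmert⁻¹: X=-5879589.9106, Y=-822653.5134, Z=-2328448.6457
→ geod (Bowring, a=6378388.000): φ=-21.54686700°, λ=-172.03506400°, h=1635.1000 m

φ=-21.546867°, λ=-172.035064°, h=1635.100 m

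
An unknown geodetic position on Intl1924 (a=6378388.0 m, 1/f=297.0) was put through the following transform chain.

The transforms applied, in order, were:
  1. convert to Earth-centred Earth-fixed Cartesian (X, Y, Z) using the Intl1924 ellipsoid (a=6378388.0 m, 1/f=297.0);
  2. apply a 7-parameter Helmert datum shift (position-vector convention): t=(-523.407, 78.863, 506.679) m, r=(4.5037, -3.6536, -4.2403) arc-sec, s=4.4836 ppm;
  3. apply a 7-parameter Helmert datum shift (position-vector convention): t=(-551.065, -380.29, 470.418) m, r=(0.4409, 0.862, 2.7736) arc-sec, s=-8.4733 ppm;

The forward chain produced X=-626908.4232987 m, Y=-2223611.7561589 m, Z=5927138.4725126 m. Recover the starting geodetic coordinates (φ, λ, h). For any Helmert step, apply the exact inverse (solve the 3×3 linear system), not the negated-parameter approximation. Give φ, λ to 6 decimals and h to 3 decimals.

start: X=-626908.4233, Y=-2223611.7562, Z=5927138.4725 m
→ Helmert⁻¹: X=-626417.3293, Y=-2223229.2125, Z=5926720.4078
→ Helmert⁻¹: X=-625740.4403, Y=-2223181.5739, Z=5926246.7841
→ geod (Bowring, a=6378388.000): φ=68.83866900°, λ=-105.71987700°, h=653.0520 m

φ=68.838669°, λ=-105.719877°, h=653.052 m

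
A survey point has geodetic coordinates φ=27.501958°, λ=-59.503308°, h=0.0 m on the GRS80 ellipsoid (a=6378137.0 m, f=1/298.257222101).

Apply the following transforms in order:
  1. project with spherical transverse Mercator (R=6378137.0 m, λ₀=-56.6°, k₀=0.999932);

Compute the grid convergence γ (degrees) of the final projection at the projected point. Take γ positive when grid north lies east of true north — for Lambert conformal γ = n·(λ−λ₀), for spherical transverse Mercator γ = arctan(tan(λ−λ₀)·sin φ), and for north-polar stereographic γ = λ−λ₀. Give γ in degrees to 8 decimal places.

-1.34158987

start: φ=27.501958°, λ=-59.503308°, h=0.000 m
→ into tm (λ₀=-56.6°): φ=27.50195800°, λ−λ₀=-2.90330800°
convergence γ = -1.34158987°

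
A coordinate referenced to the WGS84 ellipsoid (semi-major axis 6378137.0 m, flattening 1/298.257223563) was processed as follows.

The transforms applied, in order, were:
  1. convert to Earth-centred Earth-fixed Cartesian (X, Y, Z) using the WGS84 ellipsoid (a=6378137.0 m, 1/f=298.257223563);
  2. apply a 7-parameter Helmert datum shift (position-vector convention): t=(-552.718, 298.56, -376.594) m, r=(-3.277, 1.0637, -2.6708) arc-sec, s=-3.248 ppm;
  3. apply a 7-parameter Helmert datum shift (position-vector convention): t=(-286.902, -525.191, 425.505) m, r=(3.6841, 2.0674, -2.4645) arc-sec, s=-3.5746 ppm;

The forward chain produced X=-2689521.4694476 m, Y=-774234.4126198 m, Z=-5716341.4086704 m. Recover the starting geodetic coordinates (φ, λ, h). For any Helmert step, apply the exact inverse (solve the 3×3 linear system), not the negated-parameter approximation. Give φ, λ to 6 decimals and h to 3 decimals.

start: X=-2689521.4694, Y=-774234.4126, Z=-5716341.4087 m
→ Helmert⁻¹: X=-2689177.6346, Y=-773846.2261, Z=-5716800.4809
→ Helmert⁻¹: X=-2688594.1464, Y=-774091.2941, Z=-5716468.6172
→ geod (Bowring, a=6378137.000): φ=-64.07303500°, λ=-163.93800400°, h=3546.1320 m

φ=-64.073035°, λ=-163.938004°, h=3546.132 m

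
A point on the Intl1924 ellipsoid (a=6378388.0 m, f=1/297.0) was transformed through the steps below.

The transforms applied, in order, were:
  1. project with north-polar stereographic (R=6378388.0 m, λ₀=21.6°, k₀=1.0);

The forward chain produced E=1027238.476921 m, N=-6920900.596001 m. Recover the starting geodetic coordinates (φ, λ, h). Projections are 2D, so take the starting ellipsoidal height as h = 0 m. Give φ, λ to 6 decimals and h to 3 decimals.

start: E=1027238.4769, N=-6920900.5960 m
→ stereo⁻¹: φ=32.51303300°, λ=30.04252100°

φ=32.513033°, λ=30.042521°, h=0.000 m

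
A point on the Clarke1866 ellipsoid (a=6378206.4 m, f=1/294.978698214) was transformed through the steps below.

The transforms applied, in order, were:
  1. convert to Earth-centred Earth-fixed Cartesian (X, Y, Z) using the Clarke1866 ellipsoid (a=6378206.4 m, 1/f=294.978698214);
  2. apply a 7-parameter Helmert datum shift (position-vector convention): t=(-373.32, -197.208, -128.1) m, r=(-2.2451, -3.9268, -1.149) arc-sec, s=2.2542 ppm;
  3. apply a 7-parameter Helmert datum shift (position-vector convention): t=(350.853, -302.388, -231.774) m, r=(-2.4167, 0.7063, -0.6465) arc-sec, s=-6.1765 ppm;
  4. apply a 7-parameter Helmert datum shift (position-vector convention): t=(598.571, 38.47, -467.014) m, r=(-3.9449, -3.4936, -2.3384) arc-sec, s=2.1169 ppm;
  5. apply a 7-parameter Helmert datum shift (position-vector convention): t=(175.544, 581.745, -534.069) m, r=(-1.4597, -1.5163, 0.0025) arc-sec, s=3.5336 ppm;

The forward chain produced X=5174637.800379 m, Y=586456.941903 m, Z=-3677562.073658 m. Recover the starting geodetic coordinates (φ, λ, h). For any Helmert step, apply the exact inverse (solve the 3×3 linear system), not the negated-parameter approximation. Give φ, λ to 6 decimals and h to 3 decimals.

start: X=5174637.8004, Y=586456.9419, Z=-3677562.0737 m
→ Helmert⁻¹: X=5174416.9482, Y=585899.0858, Z=-3677048.9036
→ Helmert⁻¹: X=5173738.5084, Y=585988.3471, Z=-3676650.5293
→ Helmert⁻¹: X=5173430.3602, Y=586353.6463, Z=-3676416.8778
→ Helmert⁻¹: X=5173718.7601, Y=586618.3680, Z=-3676372.6012
→ geod (Bowring, a=6378206.400): φ=-35.40793400°, λ=6.46881400°, h=2958.5520 m

φ=-35.407934°, λ=6.468814°, h=2958.552 m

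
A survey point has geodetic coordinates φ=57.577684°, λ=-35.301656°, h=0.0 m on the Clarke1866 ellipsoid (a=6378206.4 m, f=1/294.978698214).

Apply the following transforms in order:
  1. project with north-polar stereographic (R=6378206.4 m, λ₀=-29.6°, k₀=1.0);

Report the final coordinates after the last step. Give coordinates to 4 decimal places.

E=-368461.2267 m, N=-3690426.1586 m

start: φ=57.577684°, λ=-35.301656°, h=0.000 m
→ stereo (R=6378206.4, λ₀=-29.6°): E=-368461.2267, N=-3690426.1586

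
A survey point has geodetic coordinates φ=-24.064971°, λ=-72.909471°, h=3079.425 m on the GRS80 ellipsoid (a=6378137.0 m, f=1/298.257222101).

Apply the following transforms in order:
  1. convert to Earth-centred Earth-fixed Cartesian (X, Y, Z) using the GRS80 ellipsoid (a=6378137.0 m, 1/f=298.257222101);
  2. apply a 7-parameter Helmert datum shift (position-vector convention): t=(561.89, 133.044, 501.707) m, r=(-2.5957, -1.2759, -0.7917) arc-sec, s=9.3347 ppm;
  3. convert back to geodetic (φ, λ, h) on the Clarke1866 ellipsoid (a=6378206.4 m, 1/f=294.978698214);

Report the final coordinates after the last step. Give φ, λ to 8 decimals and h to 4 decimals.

φ=-24.06149389°, λ=-72.90397207°, h=2938.9022 m

start: φ=-24.064971°, λ=-72.909471°, h=3079.425 m
→ ECEF (a=6378137.000, f=1/298.257222101): X=1713283.5418, Y=-5572392.5339, Z=-2586111.4323
→ Helmert 7p (PV): X=1713856.0334, Y=-5572350.6273, Z=-2585553.1425
→ geod (Bowring, a=6378206.400): φ=-24.06149389°, λ=-72.90397207°, h=2938.9022 m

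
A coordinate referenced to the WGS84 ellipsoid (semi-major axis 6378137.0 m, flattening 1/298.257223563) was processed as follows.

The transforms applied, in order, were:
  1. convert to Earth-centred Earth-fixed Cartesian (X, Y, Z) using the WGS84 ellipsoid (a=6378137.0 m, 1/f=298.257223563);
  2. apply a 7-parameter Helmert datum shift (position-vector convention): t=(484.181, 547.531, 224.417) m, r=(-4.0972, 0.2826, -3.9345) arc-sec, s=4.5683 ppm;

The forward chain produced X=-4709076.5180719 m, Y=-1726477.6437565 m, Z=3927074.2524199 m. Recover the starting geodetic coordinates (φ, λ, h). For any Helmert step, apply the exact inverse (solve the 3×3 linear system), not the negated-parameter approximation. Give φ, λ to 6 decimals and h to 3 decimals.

φ=38.241326°, λ=-159.859791°, h=442.030 m

start: X=-4709076.5181, Y=-1726477.6438, Z=3927074.2524 m
→ Helmert⁻¹: X=-4709511.6185, Y=-1727185.1201, Z=3926791.1356
→ geod (Bowring, a=6378137.000): φ=38.24132600°, λ=-159.85979100°, h=442.0300 m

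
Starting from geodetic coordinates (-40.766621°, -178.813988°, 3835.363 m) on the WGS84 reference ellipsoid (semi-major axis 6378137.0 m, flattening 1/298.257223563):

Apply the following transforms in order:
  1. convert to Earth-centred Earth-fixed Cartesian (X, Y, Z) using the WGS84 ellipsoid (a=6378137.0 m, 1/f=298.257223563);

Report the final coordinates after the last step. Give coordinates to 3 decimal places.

X=-4839422.118 m, Y=-100189.450 m, Z=-4145333.138 m

start: φ=-40.766621°, λ=-178.813988°, h=3835.363 m
→ ECEF (a=6378137.000, f=1/298.257223563): X=-4839422.1177, Y=-100189.4497, Z=-4145333.1379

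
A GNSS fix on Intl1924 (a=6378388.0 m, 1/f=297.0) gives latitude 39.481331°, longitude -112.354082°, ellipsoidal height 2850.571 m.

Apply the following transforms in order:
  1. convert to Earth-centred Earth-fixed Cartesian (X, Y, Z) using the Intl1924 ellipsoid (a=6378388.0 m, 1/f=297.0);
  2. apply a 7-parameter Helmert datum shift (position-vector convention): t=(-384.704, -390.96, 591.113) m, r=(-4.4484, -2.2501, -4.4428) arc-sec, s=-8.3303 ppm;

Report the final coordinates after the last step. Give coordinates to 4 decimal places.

X=-1876275.1160 m, Y=-4561541.8125 m, Z=4036218.7954 m

start: φ=39.481331°, λ=-112.354082°, h=2850.571 m
→ ECEF (a=6378388.000, f=1/297.0): X=-1875763.7679, Y=-4561316.2844, Z=4035583.3916
→ Helmert 7p (PV): X=-1876275.1160, Y=-4561541.8125, Z=4036218.7954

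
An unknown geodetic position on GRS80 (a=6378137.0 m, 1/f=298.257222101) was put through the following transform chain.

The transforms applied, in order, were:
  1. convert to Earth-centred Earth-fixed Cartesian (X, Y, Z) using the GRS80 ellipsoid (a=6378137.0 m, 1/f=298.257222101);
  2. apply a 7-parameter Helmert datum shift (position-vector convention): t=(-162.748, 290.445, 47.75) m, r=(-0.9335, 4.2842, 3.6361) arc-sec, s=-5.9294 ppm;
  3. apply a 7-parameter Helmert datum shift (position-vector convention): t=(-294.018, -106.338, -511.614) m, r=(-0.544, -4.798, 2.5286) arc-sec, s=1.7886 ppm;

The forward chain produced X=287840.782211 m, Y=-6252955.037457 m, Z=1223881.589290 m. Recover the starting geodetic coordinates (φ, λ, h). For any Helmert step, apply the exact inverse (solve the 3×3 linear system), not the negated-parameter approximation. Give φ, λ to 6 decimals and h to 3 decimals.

start: X=287840.7822, Y=-6252955.0375, Z=1223881.5893 m
→ Helmert⁻¹: X=288086.1117, Y=-6252844.2764, Z=1224367.8209
→ Helmert⁻¹: X=288114.9065, Y=-6253182.4188, Z=1224305.0144
→ geod (Bowring, a=6378137.000): φ=11.13901900°, λ=-87.36196700°, h=1073.2650 m

φ=11.139019°, λ=-87.361967°, h=1073.265 m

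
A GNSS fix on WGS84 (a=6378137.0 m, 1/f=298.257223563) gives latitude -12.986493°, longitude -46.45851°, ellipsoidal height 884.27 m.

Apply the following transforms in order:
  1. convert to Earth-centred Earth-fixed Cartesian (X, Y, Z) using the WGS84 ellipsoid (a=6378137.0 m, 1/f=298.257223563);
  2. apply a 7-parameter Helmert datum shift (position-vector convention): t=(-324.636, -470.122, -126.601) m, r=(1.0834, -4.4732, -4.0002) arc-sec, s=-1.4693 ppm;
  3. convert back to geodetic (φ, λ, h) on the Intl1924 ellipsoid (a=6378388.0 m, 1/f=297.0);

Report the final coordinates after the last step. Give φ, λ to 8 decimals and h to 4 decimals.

φ=-12.98708894°, λ=-46.46452067°, h=771.0265 m

start: φ=-12.986493°, λ=-46.458510°, h=884.270 m
→ ECEF (a=6378137.000, f=1/298.257223563): X=4282707.2072, Y=-4506491.6495, Z=-1424147.8968
→ Helmert 7p (PV): X=4282319.7670, Y=-4507030.7265, Z=-1424203.1979
→ geod (Bowring, a=6378388.000): φ=-12.98708894°, λ=-46.46452067°, h=771.0265 m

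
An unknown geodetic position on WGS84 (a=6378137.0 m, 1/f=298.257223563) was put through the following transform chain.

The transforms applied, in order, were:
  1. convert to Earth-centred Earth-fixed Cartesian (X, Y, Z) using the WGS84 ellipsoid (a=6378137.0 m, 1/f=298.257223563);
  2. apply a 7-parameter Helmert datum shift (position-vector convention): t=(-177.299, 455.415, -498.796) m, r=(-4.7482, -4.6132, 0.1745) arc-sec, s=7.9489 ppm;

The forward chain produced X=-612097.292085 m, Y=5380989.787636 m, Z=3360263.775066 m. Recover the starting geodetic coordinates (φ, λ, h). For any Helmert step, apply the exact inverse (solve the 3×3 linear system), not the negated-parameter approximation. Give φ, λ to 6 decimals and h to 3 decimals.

φ=31.998447°, λ=96.487538°, h=1109.660 m

start: X=-612097.2921, Y=5380989.7876, Z=3360263.7751 m
→ Helmert⁻¹: X=-611835.4098, Y=5380414.7542, Z=3360873.3976
→ geod (Bowring, a=6378137.000): φ=31.99844700°, λ=96.48753800°, h=1109.6600 m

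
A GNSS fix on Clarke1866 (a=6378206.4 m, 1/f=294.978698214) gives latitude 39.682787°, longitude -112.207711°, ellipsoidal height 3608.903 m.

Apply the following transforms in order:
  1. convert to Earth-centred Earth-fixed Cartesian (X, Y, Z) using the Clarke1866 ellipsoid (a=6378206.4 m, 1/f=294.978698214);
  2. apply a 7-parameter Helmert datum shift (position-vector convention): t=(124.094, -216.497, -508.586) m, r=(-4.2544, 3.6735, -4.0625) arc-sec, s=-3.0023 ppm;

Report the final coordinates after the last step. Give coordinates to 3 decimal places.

X=-1858788.772 m, Y=-4553428.549 m, Z=4052655.791 m

start: φ=39.682787°, λ=-112.207711°, h=3608.903 m
→ ECEF (a=6378206.400, f=1/294.978698214): X=-1858900.9498, Y=-4553345.9321, Z=4053049.5223
→ Helmert 7p (PV): X=-1858788.7721, Y=-4553428.5490, Z=4052655.7907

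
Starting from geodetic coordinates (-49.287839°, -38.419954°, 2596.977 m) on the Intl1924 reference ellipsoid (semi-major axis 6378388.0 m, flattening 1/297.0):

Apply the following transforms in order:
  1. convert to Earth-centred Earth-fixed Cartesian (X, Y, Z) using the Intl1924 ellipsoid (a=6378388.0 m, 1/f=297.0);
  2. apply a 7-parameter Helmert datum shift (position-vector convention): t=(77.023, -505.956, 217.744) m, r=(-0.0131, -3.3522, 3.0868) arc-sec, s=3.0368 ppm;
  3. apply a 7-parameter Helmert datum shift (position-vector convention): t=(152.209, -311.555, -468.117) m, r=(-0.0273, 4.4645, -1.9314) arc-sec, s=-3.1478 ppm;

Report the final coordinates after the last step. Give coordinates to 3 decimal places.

X=3267406.977 m, Y=-2592195.536 m, Z=-4813826.293 m

start: φ=-49.287839°, λ=-38.419954°, h=2596.977 m
→ ECEF (a=6378388.000, f=1/297.0): X=3267189.5484, Y=-2591395.6707, Z=-4813559.3387
→ Helmert 7p (PV): X=3267393.5039, Y=-2591860.9075, Z=-4813302.9497
→ Helmert 7p (PV): X=3267406.9773, Y=-2592195.5357, Z=-4813826.2932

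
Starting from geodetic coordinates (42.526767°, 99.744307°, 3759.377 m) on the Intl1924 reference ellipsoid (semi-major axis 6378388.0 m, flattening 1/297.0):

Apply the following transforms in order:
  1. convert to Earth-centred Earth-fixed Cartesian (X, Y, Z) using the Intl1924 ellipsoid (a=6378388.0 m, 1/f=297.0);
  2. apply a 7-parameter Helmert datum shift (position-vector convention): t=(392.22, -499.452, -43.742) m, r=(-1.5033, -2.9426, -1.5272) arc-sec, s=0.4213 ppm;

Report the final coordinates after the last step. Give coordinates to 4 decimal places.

X=-796917.1052 m, Y=4642212.2794 m, Z=4291434.8337 m

start: φ=42.526767°, λ=99.744307°, h=3759.377 m
→ ECEF (a=6378388.000, f=1/297.0): X=-797282.1406, Y=4642672.5948, Z=4291521.9786
→ Helmert 7p (PV): X=-796917.1052, Y=4642212.2794, Z=4291434.8337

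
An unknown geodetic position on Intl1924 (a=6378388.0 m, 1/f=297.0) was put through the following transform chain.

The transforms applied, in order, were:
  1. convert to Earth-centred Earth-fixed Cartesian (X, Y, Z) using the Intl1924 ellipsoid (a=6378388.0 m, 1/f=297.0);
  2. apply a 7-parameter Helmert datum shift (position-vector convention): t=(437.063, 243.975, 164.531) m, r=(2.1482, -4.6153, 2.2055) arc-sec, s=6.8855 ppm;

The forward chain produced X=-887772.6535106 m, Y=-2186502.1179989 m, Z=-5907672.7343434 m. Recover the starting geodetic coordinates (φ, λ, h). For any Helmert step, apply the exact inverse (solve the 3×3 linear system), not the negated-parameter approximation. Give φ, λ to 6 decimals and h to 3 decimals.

φ=-68.354478°, λ=-112.108966°, h=1965.069 m

start: X=-887772.6535, Y=-2186502.1180, Z=-5907672.7343 m
→ Helmert⁻¹: X=-888359.1727, Y=-2186783.0653, Z=-5907753.9348
→ geod (Bowring, a=6378388.000): φ=-68.35447800°, λ=-112.10896600°, h=1965.0690 m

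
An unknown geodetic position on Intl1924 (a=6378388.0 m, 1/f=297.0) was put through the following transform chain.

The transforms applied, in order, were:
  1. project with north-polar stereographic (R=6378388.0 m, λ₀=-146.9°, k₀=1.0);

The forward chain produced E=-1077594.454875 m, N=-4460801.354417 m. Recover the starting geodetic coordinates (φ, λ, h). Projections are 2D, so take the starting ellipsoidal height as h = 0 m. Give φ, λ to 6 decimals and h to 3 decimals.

φ=50.428701°, λ=-160.480742°, h=0.000 m

start: E=-1077594.4549, N=-4460801.3544 m
→ stereo⁻¹: φ=50.42870100°, λ=-160.48074200°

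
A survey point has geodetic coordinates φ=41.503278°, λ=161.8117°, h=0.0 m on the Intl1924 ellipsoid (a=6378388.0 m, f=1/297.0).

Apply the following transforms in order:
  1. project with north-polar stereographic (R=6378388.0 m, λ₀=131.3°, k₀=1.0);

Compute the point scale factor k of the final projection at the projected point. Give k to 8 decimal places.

1.20288966

start: φ=41.503278°, λ=161.811700°, h=0.000 m
→ into stereo (λ₀=131.3°): φ=41.50327800°, λ−λ₀=30.51170000°
scale k = 1.20288966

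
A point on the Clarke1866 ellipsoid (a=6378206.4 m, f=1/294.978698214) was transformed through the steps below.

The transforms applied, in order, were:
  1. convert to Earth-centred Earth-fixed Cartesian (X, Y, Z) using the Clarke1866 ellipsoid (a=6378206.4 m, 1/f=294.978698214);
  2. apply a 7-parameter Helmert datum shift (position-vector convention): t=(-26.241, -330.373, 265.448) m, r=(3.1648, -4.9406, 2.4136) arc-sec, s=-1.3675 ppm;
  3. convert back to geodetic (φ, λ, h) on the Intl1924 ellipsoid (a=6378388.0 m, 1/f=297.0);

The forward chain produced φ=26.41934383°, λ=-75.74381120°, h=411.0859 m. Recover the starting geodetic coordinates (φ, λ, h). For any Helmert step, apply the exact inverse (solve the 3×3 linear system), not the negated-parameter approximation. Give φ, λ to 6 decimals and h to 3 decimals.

φ=26.420026°, λ=-75.742648°, h=231.412 m

start: φ=26.419344°, λ=-75.743811°, h=411.086 m
→ ECEF (a=6378388.000, f=1/297.0): X=1407712.1978, Y=-5540371.6073, Z=2820966.1483
→ Helmert⁻¹: X=1407743.1023, Y=-5540022.0030, Z=2820755.8410
→ geod (Bowring, a=6378206.400): φ=26.42002600°, λ=-75.74264800°, h=231.4120 m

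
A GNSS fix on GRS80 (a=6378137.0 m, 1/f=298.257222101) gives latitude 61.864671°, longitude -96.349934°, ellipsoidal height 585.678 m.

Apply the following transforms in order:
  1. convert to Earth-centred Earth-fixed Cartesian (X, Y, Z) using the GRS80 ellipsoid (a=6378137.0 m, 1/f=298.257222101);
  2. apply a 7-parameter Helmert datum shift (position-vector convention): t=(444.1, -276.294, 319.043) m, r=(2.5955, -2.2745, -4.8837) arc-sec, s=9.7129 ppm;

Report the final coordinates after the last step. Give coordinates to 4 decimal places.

start: φ=61.864671°, λ=-96.349934°, h=585.678 m
→ ECEF (a=6378137.000, f=1/298.257222101): X=-333547.1018, Y=-2997280.4342, Z=5601935.5683
→ Helmert 7p (PV): X=-333238.9820, Y=-2997648.4348, Z=5602267.6281

X=-333238.9820 m, Y=-2997648.4348 m, Z=5602267.6281 m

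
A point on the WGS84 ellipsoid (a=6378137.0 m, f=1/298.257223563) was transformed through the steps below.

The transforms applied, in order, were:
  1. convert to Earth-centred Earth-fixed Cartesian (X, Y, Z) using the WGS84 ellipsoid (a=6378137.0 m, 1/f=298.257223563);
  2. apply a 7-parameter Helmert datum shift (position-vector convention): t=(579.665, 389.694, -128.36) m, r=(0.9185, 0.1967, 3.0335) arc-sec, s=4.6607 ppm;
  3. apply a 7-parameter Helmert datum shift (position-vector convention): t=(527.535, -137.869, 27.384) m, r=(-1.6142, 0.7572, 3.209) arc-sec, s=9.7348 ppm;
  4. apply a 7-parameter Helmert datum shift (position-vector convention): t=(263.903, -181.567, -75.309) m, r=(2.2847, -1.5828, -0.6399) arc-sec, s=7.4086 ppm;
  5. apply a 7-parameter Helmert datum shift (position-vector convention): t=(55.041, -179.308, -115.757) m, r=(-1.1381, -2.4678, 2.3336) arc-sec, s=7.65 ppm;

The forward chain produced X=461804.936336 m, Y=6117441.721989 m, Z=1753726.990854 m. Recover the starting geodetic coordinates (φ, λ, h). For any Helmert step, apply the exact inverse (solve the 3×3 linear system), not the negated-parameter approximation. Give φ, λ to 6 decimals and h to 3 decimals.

φ=16.057553°, λ=85.693848°, h=3969.243 m

start: X=461804.9363, Y=6117441.7220, Z=1753726.9909 m
→ Helmert⁻¹: X=461836.5582, Y=6117559.3283, Z=1753857.5602
→ Helmert⁻¹: X=461563.7149, Y=6117716.4302, Z=1753848.5701
→ Helmert⁻¹: X=461120.4318, Y=6117773.8444, Z=1753853.6828
→ Helmert⁻¹: X=460626.9146, Y=6117356.6752, Z=1753947.0666
→ geod (Bowring, a=6378137.000): φ=16.05755300°, λ=85.69384800°, h=3969.2430 m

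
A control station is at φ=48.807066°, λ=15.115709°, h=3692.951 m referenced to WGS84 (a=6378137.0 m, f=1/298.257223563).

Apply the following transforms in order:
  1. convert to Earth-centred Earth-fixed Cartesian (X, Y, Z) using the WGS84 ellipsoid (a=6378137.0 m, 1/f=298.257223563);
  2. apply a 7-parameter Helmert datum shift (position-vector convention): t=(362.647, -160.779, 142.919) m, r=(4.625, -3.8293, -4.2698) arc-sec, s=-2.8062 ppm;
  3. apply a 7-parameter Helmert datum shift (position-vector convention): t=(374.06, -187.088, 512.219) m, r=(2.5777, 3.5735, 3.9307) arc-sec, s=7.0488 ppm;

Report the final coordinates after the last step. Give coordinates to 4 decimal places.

start: φ=48.807066°, λ=15.115709°, h=3692.951 m
→ ECEF (a=6378137.000, f=1/298.257223563): X=4065339.3324, Y=1098108.5813, Z=4779234.1847
→ Helmert 7p (PV): X=4065624.5766, Y=1097753.4034, Z=4779463.7874
→ Helmert 7p (PV): X=4066089.1787, Y=1097591.8011, Z=4779952.9779

X=4066089.1787 m, Y=1097591.8011 m, Z=4779952.9779 m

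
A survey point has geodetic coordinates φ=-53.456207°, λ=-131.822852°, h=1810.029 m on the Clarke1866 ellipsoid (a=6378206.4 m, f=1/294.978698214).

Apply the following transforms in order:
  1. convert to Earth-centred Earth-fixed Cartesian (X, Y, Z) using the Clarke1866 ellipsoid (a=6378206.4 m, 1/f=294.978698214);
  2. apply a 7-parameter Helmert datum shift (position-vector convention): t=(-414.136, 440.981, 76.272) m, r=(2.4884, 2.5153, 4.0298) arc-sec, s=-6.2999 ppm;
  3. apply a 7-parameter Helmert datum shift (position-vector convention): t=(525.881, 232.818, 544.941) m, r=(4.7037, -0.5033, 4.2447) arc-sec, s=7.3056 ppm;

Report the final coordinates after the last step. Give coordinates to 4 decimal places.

start: φ=-53.456207°, λ=-131.822852°, h=1810.029 m
→ ECEF (a=6378206.400, f=1/294.978698214): X=-2538768.4556, Y=-2837179.8143, Z=-5102187.8653
→ Helmert 7p (PV): X=-2539173.3862, Y=-2836709.0061, Z=-5102082.7190
→ Helmert 7p (PV): X=-2538595.2291, Y=-2836432.8160, Z=-5101645.9368

X=-2538595.2291 m, Y=-2836432.8160 m, Z=-5101645.9368 m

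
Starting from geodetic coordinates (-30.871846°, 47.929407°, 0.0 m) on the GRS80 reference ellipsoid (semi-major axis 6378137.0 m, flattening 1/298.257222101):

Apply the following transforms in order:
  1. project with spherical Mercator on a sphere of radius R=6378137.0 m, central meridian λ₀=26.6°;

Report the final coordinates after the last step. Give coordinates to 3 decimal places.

start: φ=-30.871846°, λ=47.929407°, h=0.000 m
→ merc (R=6378137.0, λ₀=26.6°): E=2374378.7262, N=-3616117.0670

E=2374378.726 m, N=-3616117.067 m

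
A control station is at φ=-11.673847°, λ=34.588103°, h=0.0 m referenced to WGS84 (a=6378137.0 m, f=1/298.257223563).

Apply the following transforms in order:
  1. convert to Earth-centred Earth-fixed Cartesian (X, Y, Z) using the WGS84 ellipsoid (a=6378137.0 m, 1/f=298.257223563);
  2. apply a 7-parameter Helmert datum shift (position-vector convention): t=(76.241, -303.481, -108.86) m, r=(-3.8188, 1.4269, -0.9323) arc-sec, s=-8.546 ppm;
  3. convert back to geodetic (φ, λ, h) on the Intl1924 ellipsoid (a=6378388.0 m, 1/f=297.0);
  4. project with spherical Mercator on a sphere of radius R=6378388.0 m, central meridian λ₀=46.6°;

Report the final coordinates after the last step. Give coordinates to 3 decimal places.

start: φ=-11.673847°, λ=34.588103°, h=0.000 m
→ ECEF (a=6378137.000, f=1/298.257223563): X=5142921.3219, Y=3546287.9105, Z=-1282090.4166
→ Helmert 7p (PV): X=5142960.7711, Y=3545907.1410, Z=-1282289.5529
→ geod (Bowring, a=6378388.000): φ=-11.67627236°, λ=34.58502248°, h=-386.8399 m
→ merc (R=6378388.0, λ₀=46.6°): E=-1337553.8138, N=-1308939.5382

E=-1337553.814 m, N=-1308939.538 m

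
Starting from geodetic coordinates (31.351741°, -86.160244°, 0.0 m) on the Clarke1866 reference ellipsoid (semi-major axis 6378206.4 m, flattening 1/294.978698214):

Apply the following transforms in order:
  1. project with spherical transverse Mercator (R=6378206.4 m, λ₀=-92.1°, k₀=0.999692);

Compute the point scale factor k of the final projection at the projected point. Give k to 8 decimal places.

1.00361872

start: φ=31.351741°, λ=-86.160244°, h=0.000 m
→ into tm (λ₀=-92.1°): φ=31.35174100°, λ−λ₀=5.93975600°
scale k = 1.00361872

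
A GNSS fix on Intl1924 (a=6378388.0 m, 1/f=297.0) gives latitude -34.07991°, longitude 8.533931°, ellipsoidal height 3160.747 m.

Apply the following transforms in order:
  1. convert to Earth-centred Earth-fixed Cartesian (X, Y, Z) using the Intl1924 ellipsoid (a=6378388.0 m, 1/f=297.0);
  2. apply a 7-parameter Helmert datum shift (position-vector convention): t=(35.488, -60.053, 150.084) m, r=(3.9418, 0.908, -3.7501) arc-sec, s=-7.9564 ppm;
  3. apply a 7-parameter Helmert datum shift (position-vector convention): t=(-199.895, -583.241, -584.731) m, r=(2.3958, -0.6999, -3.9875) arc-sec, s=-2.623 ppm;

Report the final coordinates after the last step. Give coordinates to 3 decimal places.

X=5232369.517 m, Y=784441.457 m, Z=-3555995.341 m

start: φ=-34.079910°, λ=8.533931°, h=3160.747 m
→ ECEF (a=6378388.000, f=1/297.0): X=5232563.4167, Y=785180.1000, Z=-3555617.1546
→ Helmert 7p (PV): X=5232555.8955, Y=785086.6160, Z=-3555446.8099
→ Helmert 7p (PV): X=5232369.5171, Y=784441.4575, Z=-3555995.3409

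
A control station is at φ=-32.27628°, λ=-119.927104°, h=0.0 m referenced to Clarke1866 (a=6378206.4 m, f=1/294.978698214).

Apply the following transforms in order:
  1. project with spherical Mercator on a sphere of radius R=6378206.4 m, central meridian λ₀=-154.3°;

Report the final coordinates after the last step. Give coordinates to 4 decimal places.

E=3826414.9143 m, N=-3799672.9019 m

start: φ=-32.276280°, λ=-119.927104°, h=0.000 m
→ merc (R=6378206.4, λ₀=-154.3°): E=3826414.9143, N=-3799672.9019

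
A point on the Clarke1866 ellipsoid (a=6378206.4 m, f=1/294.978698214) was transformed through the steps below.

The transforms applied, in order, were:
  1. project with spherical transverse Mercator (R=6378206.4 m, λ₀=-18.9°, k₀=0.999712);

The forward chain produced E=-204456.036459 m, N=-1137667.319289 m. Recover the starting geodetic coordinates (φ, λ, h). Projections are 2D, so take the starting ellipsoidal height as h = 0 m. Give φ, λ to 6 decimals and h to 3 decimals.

φ=-10.217363°, λ=-20.766463°, h=0.000 m

start: E=-204456.0365, N=-1137667.3193 m
→ tm⁻¹: φ=-10.21736300°, λ=-20.76646300°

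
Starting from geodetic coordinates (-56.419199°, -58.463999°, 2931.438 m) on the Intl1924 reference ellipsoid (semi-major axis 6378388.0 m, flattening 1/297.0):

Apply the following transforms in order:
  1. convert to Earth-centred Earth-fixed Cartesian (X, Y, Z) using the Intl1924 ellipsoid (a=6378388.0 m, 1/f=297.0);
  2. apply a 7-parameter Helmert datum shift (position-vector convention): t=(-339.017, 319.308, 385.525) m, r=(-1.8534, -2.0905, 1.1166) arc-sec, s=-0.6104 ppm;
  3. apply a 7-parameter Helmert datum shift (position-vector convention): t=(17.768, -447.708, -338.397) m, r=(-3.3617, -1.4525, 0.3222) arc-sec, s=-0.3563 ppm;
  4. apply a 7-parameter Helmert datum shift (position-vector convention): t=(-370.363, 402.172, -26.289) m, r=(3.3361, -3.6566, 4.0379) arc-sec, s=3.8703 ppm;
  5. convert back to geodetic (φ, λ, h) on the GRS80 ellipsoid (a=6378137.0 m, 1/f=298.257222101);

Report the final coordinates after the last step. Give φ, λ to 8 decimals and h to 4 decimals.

φ=-56.42130144°, λ=-58.46756396°, h=2790.5723 m

start: φ=-56.419199°, λ=-58.463999°, h=2931.438 m
→ ECEF (a=6378388.000, f=1/297.0): X=1850414.8143, Y=-3015348.0633, Z=-5292953.2163
→ Helmert 7p (PV): X=1850144.6354, Y=-3015064.4577, Z=-5292518.6120
→ Helmert 7p (PV): X=1850203.7234, Y=-3015594.4587, Z=-5292792.9552
→ Helmert 7p (PV): X=1849993.3851, Y=-3015082.1324, Z=-5292855.7030
→ geod (Bowring, a=6378137.000): φ=-56.42130144°, λ=-58.46756396°, h=2790.5723 m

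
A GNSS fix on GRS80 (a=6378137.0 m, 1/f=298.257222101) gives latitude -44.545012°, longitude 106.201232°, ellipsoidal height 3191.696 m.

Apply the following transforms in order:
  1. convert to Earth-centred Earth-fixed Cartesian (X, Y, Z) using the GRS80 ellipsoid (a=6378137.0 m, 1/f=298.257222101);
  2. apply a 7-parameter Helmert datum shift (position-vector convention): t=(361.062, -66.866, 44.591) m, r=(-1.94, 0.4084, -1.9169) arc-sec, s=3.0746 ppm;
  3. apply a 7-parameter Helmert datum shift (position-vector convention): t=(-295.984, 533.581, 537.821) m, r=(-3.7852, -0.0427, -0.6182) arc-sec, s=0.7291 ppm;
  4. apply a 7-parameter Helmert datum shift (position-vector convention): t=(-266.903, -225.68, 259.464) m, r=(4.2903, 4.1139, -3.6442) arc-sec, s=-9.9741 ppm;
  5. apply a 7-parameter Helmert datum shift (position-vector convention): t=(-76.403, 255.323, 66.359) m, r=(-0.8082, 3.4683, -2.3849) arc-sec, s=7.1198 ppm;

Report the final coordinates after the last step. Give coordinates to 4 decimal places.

X=-1271300.6569 m, Y=4375072.0831 m, Z=-4452787.8369 m

start: φ=-44.545012°, λ=106.201232°, h=3191.696 m
→ ECEF (a=6378137.000, f=1/298.257222101): X=-1271031.2746, Y=4374567.2422, Z=-4453693.2564
→ Helmert 7p (PV): X=-1270642.2840, Y=4374483.7496, Z=-4453700.9867
→ Helmert 7p (PV): X=-1270925.1616, Y=4374942.5977, Z=-4453246.9529
→ Helmert 7p (PV): X=-1271190.9124, Y=4374788.3620, Z=-4452826.7260
→ Helmert 7p (PV): X=-1271300.6569, Y=4375072.0831, Z=-4452787.8369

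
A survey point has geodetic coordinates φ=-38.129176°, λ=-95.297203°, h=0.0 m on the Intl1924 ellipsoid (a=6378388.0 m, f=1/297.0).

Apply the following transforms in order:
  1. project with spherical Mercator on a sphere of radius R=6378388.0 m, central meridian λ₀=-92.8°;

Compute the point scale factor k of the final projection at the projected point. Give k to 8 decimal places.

start: φ=-38.129176°, λ=-95.297203°, h=0.000 m
→ into merc (λ₀=-92.8°): φ=-38.12917600°, λ−λ₀=-2.49720300°
scale k = 1.27126070

1.27126070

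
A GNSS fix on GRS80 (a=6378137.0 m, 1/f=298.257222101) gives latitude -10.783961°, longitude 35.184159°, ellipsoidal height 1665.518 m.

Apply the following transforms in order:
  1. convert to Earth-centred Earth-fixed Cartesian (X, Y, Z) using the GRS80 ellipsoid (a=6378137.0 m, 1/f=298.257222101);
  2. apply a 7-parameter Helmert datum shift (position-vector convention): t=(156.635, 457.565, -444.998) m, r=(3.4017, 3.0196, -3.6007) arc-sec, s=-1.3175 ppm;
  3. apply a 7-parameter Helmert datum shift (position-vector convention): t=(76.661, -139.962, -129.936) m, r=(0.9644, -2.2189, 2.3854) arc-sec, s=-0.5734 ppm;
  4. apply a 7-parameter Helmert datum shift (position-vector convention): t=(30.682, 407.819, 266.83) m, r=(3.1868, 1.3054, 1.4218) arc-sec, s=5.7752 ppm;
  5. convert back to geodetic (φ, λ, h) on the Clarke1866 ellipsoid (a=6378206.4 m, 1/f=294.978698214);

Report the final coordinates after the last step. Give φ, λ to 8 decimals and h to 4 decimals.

φ=-10.78567701°, λ=35.18863351°, h=2309.3240 m

start: φ=-10.783961°, λ=35.184159°, h=1665.518 m
→ ECEF (a=6378137.000, f=1/298.257222101): X=5122754.5912, Y=3611585.1366, Z=-1185851.3757
→ Helmert 7p (PV): X=5122950.1631, Y=3611968.0740, Z=-1186310.2437
→ Helmert 7p (PV): X=5122994.8769, Y=3611890.8331, Z=-1186367.5013
→ Helmert 7p (PV): X=5123022.7397, Y=3612373.1545, Z=-1186084.1410
→ geod (Bowring, a=6378206.400): φ=-10.78567701°, λ=35.18863351°, h=2309.3240 m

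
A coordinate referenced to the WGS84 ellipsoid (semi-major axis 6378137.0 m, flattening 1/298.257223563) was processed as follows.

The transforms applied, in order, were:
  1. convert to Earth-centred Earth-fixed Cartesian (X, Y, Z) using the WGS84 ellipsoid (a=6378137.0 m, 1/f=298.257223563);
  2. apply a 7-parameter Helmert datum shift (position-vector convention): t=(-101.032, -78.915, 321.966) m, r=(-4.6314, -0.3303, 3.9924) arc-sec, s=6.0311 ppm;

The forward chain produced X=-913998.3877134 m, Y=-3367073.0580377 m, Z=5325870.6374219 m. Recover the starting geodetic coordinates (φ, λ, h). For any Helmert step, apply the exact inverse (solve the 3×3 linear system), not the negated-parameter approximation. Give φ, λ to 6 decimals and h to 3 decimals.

φ=56.945664°, λ=-105.186280°, h=3388.679 m

start: X=-913998.3877, Y=-3367073.0580, Z=5325870.6374 m
→ Helmert⁻¹: X=-913948.4882, Y=-3367075.7220, Z=5325442.4131
→ geod (Bowring, a=6378137.000): φ=56.94566400°, λ=-105.18628000°, h=3388.6790 m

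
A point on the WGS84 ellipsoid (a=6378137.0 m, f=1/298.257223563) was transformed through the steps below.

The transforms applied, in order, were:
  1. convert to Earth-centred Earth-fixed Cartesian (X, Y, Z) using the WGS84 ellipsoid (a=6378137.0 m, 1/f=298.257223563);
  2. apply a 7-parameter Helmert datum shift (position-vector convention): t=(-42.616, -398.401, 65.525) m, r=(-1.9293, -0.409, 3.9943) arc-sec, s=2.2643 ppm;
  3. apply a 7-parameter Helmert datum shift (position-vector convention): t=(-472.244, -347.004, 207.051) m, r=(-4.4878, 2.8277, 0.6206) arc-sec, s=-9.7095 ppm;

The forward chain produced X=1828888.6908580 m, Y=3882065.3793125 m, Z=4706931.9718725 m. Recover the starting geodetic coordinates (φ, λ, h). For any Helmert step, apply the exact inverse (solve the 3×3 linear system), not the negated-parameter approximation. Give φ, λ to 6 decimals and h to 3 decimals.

φ=47.830377°, λ=64.770874°, h=3509.336 m

start: X=1828888.6909, Y=3882065.3793, Z=4706931.9719 m
→ Helmert⁻¹: X=1829325.8512, Y=3882342.1662, Z=4706880.1696
→ Helmert⁻¹: X=1829448.8454, Y=3882652.3229, Z=4706836.6758
→ geod (Bowring, a=6378137.000): φ=47.83037700°, λ=64.77087400°, h=3509.3360 m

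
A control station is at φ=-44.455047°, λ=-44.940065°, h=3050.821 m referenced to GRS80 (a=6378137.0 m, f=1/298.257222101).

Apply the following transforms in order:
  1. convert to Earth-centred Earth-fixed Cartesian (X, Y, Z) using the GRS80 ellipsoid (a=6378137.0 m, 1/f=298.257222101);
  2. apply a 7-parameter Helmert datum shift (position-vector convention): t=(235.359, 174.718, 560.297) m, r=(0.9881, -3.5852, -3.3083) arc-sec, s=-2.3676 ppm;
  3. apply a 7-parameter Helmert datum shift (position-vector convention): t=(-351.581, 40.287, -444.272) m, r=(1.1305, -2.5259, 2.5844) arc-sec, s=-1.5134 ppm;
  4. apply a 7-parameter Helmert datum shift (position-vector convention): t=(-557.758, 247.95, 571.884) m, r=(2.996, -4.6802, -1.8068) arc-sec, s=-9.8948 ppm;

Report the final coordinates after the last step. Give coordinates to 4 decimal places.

X=3228941.4312 m, Y=-3222139.4526 m, Z=-4445622.3808 m

start: φ=-44.455047°, λ=-44.940065°, h=3050.821 m
→ ECEF (a=6378137.000, f=1/298.257222101): X=3229466.8240, Y=-3222717.4297, Z=-4446460.5945
→ Helmert 7p (PV): X=3229720.1337, Y=-3222565.5787, Z=-4445849.0753
→ Helmert 7p (PV): X=3229458.4854, Y=-3222455.5811, Z=-4446264.7304
→ Helmert 7p (PV): X=3228941.4312, Y=-3222139.4526, Z=-4445622.3808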